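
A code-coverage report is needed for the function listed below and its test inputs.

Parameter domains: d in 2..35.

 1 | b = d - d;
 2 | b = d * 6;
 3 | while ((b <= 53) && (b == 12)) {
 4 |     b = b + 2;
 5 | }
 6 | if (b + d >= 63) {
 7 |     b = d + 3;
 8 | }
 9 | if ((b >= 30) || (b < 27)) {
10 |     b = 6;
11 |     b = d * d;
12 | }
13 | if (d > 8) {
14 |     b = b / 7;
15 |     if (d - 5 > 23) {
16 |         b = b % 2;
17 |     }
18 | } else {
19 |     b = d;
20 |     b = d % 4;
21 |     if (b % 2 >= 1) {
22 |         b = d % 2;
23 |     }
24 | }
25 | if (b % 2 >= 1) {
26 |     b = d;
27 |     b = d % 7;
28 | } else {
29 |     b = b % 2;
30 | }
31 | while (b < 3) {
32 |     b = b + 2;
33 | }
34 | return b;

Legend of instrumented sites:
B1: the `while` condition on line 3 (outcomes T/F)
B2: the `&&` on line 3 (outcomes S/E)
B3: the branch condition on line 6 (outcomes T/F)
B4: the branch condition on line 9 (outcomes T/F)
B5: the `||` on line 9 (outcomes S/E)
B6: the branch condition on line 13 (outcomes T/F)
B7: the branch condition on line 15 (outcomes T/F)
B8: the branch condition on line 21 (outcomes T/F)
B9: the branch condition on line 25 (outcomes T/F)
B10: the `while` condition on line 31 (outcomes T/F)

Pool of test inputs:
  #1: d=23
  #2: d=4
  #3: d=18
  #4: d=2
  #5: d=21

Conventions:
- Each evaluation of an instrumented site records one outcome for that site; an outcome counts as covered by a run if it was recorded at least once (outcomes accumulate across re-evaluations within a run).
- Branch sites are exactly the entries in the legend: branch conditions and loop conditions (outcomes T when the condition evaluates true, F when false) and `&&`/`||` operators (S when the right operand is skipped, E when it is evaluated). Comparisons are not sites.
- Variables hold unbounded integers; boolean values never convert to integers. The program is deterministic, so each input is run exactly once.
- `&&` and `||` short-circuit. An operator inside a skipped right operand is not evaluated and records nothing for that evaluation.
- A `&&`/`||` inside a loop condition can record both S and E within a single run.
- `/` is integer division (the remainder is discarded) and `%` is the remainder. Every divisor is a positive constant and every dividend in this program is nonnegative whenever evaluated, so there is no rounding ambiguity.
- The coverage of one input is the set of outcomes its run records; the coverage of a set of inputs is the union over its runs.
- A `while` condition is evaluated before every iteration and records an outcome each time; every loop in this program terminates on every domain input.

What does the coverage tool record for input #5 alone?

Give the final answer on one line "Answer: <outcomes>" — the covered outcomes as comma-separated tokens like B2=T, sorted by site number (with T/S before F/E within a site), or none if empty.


Simulating input #5 (d=21) step by step:
  B2->S, B1->F, B3->T, B5->E, B4->T, B6->T, B7->F, B9->T, B10->T, B10->T
  B10->F
distinct outcomes covered: B1=F, B2=S, B3=T, B4=T, B5=E, B6=T, B7=F, B9=T, B10=T, B10=F
Answer: B1=F, B2=S, B3=T, B4=T, B5=E, B6=T, B7=F, B9=T, B10=T, B10=F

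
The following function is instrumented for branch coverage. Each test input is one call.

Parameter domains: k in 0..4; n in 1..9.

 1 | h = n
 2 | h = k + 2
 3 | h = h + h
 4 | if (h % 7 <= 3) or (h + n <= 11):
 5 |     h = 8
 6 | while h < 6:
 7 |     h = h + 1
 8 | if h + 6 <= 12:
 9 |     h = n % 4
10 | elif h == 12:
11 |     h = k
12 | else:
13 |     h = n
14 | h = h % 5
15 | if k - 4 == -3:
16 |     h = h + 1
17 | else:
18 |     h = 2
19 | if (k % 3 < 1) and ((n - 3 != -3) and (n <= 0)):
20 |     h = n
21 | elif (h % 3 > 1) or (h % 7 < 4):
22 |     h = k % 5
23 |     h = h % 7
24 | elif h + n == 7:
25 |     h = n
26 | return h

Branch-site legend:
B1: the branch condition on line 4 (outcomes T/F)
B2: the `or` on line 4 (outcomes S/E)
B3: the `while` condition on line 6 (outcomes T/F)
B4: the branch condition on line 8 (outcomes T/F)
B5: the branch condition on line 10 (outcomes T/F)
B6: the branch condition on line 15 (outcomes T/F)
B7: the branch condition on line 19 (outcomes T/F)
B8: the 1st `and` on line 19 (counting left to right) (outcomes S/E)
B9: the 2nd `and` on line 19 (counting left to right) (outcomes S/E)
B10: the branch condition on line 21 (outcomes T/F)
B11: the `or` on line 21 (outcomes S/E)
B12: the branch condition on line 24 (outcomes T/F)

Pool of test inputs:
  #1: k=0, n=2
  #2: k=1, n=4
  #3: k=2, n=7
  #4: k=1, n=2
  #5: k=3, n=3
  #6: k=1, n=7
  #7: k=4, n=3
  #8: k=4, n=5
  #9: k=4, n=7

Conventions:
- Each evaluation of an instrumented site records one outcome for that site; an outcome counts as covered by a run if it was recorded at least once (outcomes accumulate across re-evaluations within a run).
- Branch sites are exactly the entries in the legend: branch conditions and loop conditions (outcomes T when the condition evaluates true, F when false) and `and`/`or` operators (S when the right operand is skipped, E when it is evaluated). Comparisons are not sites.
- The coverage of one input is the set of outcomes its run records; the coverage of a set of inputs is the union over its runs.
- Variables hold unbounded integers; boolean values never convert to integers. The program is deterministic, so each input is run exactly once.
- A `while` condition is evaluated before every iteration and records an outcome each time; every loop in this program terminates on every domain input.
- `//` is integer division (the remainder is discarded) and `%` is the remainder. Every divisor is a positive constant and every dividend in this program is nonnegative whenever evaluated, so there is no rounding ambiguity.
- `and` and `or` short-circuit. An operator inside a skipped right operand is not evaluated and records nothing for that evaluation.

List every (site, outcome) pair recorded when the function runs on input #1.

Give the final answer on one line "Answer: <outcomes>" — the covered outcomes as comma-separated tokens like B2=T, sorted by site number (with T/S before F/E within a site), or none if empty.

Event log for input #1 (k=0, n=2):
  B2->E, B1->T, B3->F, B4->F, B5->F, B6->F, B8->E, B9->E, B7->F, B11->S
  B10->T
deduplicating events, the covered set is: B1=T, B2=E, B3=F, B4=F, B5=F, B6=F, B7=F, B8=E, B9=E, B10=T, B11=S

Answer: B1=T, B2=E, B3=F, B4=F, B5=F, B6=F, B7=F, B8=E, B9=E, B10=T, B11=S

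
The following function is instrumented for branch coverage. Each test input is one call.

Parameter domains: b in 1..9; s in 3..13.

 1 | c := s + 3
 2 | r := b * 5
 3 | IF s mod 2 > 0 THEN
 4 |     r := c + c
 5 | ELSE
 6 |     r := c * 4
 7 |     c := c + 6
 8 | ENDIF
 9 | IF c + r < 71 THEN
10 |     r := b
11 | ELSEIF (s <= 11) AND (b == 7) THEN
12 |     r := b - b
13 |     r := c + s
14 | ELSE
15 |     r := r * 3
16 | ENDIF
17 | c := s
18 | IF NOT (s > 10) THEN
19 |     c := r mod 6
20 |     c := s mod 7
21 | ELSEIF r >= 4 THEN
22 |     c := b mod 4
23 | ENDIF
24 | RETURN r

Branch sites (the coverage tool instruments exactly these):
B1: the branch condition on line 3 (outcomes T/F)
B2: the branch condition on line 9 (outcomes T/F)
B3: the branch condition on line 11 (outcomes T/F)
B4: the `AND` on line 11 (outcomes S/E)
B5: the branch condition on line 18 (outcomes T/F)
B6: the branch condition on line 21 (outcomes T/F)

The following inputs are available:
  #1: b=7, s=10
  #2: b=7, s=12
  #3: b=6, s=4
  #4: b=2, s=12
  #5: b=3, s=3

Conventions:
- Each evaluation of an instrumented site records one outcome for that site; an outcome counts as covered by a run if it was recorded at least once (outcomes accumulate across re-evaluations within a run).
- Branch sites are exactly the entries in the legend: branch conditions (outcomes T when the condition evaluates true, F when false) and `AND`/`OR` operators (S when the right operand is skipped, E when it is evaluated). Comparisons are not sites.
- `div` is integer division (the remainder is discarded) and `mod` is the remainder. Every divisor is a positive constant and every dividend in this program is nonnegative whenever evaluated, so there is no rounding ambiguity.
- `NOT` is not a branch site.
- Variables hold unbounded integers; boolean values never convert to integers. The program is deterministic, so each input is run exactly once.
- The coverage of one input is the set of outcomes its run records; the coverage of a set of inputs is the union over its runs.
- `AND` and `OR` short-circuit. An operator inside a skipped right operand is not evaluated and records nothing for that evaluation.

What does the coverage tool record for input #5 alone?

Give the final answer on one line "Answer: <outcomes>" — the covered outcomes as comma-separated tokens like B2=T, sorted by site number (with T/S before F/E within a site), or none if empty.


Running input #5 (b=3, s=3), event by event:
  B1->T, B2->T, B5->T
deduplicating events, the covered set is: B1=T, B2=T, B5=T
Answer: B1=T, B2=T, B5=T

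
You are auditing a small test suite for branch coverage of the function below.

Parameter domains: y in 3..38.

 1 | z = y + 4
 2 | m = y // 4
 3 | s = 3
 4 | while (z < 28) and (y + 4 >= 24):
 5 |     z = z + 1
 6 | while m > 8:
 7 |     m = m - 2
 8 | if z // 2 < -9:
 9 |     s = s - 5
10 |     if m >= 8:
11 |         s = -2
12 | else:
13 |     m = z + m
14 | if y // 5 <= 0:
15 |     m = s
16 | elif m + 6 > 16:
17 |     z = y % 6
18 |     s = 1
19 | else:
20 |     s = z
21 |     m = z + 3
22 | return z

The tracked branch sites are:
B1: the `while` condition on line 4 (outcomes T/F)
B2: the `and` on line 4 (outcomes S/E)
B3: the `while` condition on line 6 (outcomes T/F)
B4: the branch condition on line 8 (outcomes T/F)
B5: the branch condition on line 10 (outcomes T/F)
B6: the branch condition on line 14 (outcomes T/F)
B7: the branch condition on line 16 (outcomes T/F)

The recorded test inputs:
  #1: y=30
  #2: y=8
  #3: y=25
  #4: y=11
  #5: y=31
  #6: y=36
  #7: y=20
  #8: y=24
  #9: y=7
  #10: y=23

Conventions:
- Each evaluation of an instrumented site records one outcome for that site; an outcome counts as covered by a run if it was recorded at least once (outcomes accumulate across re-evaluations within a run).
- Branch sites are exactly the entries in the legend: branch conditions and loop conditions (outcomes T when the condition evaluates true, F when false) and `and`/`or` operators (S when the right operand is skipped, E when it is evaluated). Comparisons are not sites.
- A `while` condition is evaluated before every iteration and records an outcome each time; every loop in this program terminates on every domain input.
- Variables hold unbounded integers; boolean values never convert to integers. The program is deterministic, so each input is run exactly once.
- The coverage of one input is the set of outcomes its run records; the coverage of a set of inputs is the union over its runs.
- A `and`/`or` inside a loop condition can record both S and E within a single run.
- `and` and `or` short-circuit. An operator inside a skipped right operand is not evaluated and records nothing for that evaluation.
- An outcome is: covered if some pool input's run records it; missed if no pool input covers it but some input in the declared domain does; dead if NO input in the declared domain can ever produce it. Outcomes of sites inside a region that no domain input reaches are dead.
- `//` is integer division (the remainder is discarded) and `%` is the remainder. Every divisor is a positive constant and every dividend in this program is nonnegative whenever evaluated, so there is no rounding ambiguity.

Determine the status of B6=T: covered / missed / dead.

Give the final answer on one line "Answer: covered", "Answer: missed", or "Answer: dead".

no pool input records B6=T
but domain input (y=3) does record it -> reachable, so missed

Answer: missed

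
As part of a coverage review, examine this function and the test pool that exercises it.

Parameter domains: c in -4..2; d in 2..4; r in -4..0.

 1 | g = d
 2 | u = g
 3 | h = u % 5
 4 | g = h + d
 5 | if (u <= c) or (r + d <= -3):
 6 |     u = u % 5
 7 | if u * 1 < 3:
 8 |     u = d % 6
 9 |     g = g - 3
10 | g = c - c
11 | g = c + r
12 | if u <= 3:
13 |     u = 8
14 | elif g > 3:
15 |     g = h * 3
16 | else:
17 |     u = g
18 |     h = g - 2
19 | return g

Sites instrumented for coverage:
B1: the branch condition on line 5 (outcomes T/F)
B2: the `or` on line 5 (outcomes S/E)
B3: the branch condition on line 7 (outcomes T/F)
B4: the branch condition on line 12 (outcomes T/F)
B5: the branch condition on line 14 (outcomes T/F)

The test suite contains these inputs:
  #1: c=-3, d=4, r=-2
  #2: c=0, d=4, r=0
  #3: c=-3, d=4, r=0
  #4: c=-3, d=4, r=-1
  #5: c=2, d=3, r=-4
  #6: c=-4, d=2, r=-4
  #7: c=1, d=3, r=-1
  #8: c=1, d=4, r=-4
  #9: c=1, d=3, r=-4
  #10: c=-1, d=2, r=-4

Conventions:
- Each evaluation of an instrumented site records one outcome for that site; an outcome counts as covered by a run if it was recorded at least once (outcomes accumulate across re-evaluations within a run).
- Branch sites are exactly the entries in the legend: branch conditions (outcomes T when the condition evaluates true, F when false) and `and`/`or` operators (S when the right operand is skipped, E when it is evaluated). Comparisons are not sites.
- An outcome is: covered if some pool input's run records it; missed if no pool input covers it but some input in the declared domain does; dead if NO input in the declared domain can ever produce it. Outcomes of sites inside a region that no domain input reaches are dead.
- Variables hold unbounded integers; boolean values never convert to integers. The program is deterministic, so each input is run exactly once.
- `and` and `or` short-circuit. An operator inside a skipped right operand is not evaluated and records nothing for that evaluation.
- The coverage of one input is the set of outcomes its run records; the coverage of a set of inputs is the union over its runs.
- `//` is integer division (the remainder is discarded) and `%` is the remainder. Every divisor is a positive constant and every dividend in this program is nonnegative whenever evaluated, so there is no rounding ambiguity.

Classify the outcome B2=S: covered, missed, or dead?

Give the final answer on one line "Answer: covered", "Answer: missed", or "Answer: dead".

no pool input records B2=S
but domain input (c=2, d=2, r=-4) does record it -> reachable, so missed

Answer: missed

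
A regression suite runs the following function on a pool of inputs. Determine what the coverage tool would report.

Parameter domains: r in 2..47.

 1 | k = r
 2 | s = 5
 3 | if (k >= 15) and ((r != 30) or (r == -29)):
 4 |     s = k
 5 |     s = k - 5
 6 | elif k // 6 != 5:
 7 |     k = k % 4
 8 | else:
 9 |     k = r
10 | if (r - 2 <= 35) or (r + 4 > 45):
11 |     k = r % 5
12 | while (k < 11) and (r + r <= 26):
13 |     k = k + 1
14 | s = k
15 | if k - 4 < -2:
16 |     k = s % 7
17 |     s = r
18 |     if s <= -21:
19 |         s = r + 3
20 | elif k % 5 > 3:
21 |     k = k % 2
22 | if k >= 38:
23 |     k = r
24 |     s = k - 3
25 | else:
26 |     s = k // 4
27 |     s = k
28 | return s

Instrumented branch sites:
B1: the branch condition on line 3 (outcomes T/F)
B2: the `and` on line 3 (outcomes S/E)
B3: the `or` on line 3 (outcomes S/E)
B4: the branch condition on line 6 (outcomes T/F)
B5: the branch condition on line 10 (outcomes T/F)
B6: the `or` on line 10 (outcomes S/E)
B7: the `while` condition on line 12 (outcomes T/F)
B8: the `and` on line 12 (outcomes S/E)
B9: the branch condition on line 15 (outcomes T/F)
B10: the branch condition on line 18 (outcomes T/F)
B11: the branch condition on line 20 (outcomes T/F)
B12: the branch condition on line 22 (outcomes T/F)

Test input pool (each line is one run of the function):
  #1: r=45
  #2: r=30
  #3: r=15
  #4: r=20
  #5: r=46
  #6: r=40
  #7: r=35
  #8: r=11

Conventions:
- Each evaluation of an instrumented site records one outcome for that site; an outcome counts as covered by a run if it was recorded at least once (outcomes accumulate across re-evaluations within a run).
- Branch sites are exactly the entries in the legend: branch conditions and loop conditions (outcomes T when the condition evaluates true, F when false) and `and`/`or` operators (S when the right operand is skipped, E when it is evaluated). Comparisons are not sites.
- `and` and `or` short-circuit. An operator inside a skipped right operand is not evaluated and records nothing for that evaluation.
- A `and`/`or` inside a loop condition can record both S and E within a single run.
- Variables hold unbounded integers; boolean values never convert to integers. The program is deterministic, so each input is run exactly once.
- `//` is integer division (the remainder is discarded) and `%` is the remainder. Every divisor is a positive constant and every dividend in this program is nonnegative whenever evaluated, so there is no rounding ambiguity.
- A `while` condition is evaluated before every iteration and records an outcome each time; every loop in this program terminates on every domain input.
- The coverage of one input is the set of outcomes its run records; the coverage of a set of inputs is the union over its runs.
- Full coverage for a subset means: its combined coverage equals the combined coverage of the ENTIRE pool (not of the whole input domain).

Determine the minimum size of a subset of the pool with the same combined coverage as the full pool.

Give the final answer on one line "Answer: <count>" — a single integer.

#1 (r=45) -> B2->E, B3->S, B1->T, B6->E, B5->T, B8->E, B7->F, B9->T, B10->F, B12->F; covered: B1=T, B2=E, B3=S, B5=T, B6=E, B7=F, B8=E, B9=T, B10=F, B12=F
#2 (r=30) -> B2->E, B3->E, B1->F, B4->F, B6->S, B5->T, B8->E, B7->F, B9->T, B10->F, B12->F; covered: B1=F, B2=E, B3=E, B4=F, B5=T, B6=S, B7=F, B8=E, B9=T, B10=F, B12=F
#3 (r=15) -> B2->E, B3->S, B1->T, B6->S, B5->T, B8->E, B7->F, B9->T, B10->F, B12->F; covered: B1=T, B2=E, B3=S, B5=T, B6=S, B7=F, B8=E, B9=T, B10=F, B12=F
#4 (r=20) -> B2->E, B3->S, B1->T, B6->S, B5->T, B8->E, B7->F, B9->T, B10->F, B12->F; covered: B1=T, B2=E, B3=S, B5=T, B6=S, B7=F, B8=E, B9=T, B10=F, B12=F
#5 (r=46) -> B2->E, B3->S, B1->T, B6->E, B5->T, B8->E, B7->F, B9->T, B10->F, B12->F; covered: B1=T, B2=E, B3=S, B5=T, B6=E, B7=F, B8=E, B9=T, B10=F, B12=F
#6 (r=40) -> B2->E, B3->S, B1->T, B6->E, B5->F, B8->S, B7->F, B9->F, B11->F, B12->T; covered: B1=T, B2=E, B3=S, B5=F, B6=E, B7=F, B8=S, B9=F, B11=F, B12=T
#7 (r=35) -> B2->E, B3->S, B1->T, B6->S, B5->T, B8->E, B7->F, B9->T, B10->F, B12->F; covered: B1=T, B2=E, B3=S, B5=T, B6=S, B7=F, B8=E, B9=T, B10=F, B12=F
#8 (r=11) -> B2->S, B1->F, B4->T, B6->S, B5->T, B8->E, B7->T, B8->E, B7->T, B8->E, B7->T, B8->E, B7->T, B8->E, ...; covered: B1=F, B2=S, B4=T, B5=T, B6=S, B7=T, B7=F, B8=S, B8=E, B9=F, B11=F, B12=F
the full pool covers 22 outcomes: B1=T, B1=F, B2=S, B2=E, B3=S, B3=E, B4=T, B4=F, B5=T, B5=F, B6=S, B6=E, B7=T, B7=F, B8=S, B8=E, B9=T, B9=F, B10=F, B11=F, B12=T, B12=F
size 1 is not enough: best union over all size-1 subsets is 12/22
size 2 is not enough: best union over all size-2 subsets is 19/22
the canonical winner is {2, 6, 8}: size 3, full 22-outcome coverage, earliest index list among size-3 covers

Answer: 3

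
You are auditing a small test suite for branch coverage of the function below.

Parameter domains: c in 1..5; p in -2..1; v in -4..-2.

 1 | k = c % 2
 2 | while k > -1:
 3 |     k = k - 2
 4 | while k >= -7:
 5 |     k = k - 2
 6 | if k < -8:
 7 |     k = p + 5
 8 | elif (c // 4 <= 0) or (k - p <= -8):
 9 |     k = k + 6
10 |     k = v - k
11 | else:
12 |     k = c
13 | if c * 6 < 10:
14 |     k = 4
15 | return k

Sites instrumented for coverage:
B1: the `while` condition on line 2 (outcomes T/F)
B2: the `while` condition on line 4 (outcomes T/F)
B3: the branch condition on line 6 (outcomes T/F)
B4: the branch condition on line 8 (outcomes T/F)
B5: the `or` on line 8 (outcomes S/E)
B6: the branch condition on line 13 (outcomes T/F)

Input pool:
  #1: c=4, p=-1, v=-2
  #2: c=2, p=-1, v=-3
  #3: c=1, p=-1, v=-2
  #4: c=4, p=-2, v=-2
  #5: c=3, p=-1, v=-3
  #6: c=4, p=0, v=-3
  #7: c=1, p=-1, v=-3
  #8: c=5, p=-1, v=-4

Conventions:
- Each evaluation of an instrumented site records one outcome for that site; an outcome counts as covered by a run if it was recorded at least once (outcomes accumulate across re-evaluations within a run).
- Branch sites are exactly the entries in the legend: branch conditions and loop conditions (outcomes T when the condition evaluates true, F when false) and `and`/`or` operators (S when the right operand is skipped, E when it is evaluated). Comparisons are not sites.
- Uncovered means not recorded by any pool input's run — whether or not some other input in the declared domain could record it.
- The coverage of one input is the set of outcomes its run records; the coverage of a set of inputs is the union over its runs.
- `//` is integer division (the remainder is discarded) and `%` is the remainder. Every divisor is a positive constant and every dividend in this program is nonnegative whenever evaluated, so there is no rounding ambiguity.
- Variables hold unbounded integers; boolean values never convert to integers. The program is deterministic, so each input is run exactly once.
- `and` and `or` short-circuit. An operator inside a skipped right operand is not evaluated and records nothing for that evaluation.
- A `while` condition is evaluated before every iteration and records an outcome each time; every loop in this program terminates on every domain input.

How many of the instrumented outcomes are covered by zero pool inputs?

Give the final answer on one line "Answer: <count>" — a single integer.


test 1 (c=4, p=-1, v=-2) fires B1->T, B1->F, B2->T, B2->T, B2->T, B2->F, B3->F, B5->E, B4->F, B6->F; hits B1=T, B1=F, B2=T, B2=F, B3=F, B4=F, B5=E, B6=F
test 2 (c=2, p=-1, v=-3) fires B1->T, B1->F, B2->T, B2->T, B2->T, B2->F, B3->F, B5->S, B4->T, B6->F; hits B1=T, B1=F, B2=T, B2=F, B3=F, B4=T, B5=S, B6=F
test 3 (c=1, p=-1, v=-2) fires B1->T, B1->F, B2->T, B2->T, B2->T, B2->T, B2->F, B3->T, B6->T; hits B1=T, B1=F, B2=T, B2=F, B3=T, B6=T
test 4 (c=4, p=-2, v=-2) fires B1->T, B1->F, B2->T, B2->T, B2->T, B2->F, B3->F, B5->E, B4->F, B6->F; hits B1=T, B1=F, B2=T, B2=F, B3=F, B4=F, B5=E, B6=F
test 5 (c=3, p=-1, v=-3) fires B1->T, B1->F, B2->T, B2->T, B2->T, B2->T, B2->F, B3->T, B6->F; hits B1=T, B1=F, B2=T, B2=F, B3=T, B6=F
test 6 (c=4, p=0, v=-3) fires B1->T, B1->F, B2->T, B2->T, B2->T, B2->F, B3->F, B5->E, B4->T, B6->F; hits B1=T, B1=F, B2=T, B2=F, B3=F, B4=T, B5=E, B6=F
test 7 (c=1, p=-1, v=-3) fires B1->T, B1->F, B2->T, B2->T, B2->T, B2->T, B2->F, B3->T, B6->T; hits B1=T, B1=F, B2=T, B2=F, B3=T, B6=T
test 8 (c=5, p=-1, v=-4) fires B1->T, B1->F, B2->T, B2->T, B2->T, B2->T, B2->F, B3->T, B6->F; hits B1=T, B1=F, B2=T, B2=F, B3=T, B6=F
union over the pool: B1=T, B1=F, B2=T, B2=F, B3=T, B3=F, B4=T, B4=F, B5=S, B5=E, B6=T, B6=F
uncovered (0 of 12): none
Answer: 0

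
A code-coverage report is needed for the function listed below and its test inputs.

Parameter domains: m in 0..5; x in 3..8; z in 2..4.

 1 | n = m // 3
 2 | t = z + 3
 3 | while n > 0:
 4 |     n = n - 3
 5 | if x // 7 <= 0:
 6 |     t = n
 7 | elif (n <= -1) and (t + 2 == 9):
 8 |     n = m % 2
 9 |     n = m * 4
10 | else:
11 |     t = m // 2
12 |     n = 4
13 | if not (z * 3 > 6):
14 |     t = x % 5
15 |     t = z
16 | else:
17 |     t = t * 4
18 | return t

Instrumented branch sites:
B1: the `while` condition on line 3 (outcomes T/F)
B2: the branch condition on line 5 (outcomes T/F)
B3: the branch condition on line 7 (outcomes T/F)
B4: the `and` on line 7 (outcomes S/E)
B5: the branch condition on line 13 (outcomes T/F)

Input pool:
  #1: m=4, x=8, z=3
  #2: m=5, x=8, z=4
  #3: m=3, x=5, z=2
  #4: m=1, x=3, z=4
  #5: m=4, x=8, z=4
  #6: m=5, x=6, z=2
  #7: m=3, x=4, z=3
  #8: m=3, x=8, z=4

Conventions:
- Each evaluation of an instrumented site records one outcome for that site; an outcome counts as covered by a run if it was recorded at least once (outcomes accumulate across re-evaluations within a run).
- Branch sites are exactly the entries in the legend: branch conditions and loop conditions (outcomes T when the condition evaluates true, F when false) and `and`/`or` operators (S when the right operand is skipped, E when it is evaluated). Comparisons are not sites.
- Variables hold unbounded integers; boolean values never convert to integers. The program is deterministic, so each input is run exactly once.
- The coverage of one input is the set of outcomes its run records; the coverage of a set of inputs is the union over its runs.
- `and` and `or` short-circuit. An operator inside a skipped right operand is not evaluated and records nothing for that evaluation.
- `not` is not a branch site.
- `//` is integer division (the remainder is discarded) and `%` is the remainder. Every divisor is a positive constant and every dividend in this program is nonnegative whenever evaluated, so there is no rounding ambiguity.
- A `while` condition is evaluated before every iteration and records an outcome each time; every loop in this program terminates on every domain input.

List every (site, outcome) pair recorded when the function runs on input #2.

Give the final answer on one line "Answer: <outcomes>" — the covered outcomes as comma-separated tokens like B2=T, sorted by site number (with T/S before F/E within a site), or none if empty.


Simulating input #2 (m=5, x=8, z=4) step by step:
  B1->T, B1->F, B2->F, B4->E, B3->T, B5->F
distinct outcomes covered: B1=T, B1=F, B2=F, B3=T, B4=E, B5=F
Answer: B1=T, B1=F, B2=F, B3=T, B4=E, B5=F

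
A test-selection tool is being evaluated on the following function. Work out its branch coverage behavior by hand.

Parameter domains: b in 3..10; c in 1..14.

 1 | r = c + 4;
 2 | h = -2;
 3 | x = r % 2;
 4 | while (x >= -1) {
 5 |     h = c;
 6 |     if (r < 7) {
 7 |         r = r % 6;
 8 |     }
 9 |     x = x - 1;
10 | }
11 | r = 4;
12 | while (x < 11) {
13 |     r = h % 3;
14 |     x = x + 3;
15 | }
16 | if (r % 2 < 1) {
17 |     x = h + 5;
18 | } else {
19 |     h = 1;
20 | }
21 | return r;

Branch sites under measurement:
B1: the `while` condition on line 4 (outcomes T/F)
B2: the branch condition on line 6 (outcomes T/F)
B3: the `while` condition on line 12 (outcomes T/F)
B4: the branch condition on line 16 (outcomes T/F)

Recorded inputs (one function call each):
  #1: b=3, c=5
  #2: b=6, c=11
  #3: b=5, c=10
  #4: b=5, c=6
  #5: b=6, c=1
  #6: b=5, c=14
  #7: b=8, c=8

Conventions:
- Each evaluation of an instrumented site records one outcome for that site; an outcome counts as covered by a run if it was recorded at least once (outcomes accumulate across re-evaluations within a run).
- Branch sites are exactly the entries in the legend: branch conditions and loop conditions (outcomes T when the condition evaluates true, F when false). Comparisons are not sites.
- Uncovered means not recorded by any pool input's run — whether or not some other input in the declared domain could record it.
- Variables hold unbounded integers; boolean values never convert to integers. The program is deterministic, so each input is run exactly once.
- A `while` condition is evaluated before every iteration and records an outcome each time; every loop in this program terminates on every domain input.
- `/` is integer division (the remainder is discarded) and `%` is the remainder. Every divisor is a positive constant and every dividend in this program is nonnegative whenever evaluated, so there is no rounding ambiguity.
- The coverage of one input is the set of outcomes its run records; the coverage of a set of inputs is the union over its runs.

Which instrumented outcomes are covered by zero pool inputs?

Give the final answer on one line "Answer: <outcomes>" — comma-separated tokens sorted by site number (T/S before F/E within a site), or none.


input #1, b=3, c=5: events B1->T, B2->F, B1->T, B2->F, B1->T, B2->F, B1->F, B3->T, B3->T, B3->T, B3->T, B3->T, B3->F, B4->T; outcomes B1=T, B1=F, B2=F, B3=T, B3=F, B4=T
input #2, b=6, c=11: events B1->T, B2->F, B1->T, B2->F, B1->T, B2->F, B1->F, B3->T, B3->T, B3->T, B3->T, B3->T, B3->F, B4->T; outcomes B1=T, B1=F, B2=F, B3=T, B3=F, B4=T
input #3, b=5, c=10: events B1->T, B2->F, B1->T, B2->F, B1->F, B3->T, B3->T, B3->T, B3->T, B3->T, B3->F, B4->F; outcomes B1=T, B1=F, B2=F, B3=T, B3=F, B4=F
input #4, b=5, c=6: events B1->T, B2->F, B1->T, B2->F, B1->F, B3->T, B3->T, B3->T, B3->T, B3->T, B3->F, B4->T; outcomes B1=T, B1=F, B2=F, B3=T, B3=F, B4=T
input #5, b=6, c=1: events B1->T, B2->T, B1->T, B2->T, B1->T, B2->T, B1->F, B3->T, B3->T, B3->T, B3->T, B3->T, B3->F, B4->F; outcomes B1=T, B1=F, B2=T, B3=T, B3=F, B4=F
input #6, b=5, c=14: events B1->T, B2->F, B1->T, B2->F, B1->F, B3->T, B3->T, B3->T, B3->T, B3->T, B3->F, B4->T; outcomes B1=T, B1=F, B2=F, B3=T, B3=F, B4=T
input #7, b=8, c=8: events B1->T, B2->F, B1->T, B2->F, B1->F, B3->T, B3->T, B3->T, B3->T, B3->T, B3->F, B4->T; outcomes B1=T, B1=F, B2=F, B3=T, B3=F, B4=T
union over the pool: B1=T, B1=F, B2=T, B2=F, B3=T, B3=F, B4=T, B4=F
uncovered (0 of 8): none
Answer: none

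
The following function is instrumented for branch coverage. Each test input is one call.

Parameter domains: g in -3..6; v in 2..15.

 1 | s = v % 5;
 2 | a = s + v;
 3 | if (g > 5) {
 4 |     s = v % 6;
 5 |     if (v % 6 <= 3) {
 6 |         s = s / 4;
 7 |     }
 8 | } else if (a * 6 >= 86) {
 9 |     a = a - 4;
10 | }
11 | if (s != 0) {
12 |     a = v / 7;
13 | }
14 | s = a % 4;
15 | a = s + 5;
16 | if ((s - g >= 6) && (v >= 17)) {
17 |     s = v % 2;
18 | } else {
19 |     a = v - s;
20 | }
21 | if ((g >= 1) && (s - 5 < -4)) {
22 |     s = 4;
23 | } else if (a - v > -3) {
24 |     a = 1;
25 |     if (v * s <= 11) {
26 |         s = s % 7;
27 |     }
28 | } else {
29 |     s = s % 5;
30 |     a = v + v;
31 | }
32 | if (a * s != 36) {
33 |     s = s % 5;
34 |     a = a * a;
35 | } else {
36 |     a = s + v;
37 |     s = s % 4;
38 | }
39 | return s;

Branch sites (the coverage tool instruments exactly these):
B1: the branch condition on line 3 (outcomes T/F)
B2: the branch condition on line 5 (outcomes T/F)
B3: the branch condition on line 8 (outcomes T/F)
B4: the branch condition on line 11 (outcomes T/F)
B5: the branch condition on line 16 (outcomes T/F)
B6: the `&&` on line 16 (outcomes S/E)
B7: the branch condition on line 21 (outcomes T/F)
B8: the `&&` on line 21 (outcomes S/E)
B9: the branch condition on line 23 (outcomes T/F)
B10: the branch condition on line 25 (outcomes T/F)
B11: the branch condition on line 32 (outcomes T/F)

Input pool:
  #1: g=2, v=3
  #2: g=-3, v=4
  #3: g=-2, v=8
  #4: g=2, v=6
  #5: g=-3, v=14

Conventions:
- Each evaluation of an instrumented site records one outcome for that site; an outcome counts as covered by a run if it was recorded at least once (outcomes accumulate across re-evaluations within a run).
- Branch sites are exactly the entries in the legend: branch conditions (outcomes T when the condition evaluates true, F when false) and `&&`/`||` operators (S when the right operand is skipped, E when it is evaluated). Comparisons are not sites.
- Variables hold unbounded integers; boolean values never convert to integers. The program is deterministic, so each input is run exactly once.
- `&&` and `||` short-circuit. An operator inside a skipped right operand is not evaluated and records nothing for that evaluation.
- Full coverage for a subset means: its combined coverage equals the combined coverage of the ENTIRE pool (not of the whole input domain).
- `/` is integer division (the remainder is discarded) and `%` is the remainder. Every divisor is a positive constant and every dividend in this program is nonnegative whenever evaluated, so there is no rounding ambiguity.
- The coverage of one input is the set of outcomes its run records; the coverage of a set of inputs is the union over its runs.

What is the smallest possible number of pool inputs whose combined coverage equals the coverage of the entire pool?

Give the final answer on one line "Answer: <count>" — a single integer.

test 1 (g=2, v=3) fires B1->F, B3->F, B4->T, B6->S, B5->F, B8->E, B7->T, B11->T; hits B1=F, B3=F, B4=T, B5=F, B6=S, B7=T, B8=E, B11=T
test 2 (g=-3, v=4) fires B1->F, B3->F, B4->T, B6->S, B5->F, B8->S, B7->F, B9->T, B10->T, B11->T; hits B1=F, B3=F, B4=T, B5=F, B6=S, B7=F, B8=S, B9=T, B10=T, B11=T
test 3 (g=-2, v=8) fires B1->F, B3->F, B4->T, B6->S, B5->F, B8->S, B7->F, B9->T, B10->T, B11->T; hits B1=F, B3=F, B4=T, B5=F, B6=S, B7=F, B8=S, B9=T, B10=T, B11=T
test 4 (g=2, v=6) fires B1->F, B3->F, B4->T, B6->S, B5->F, B8->E, B7->T, B11->T; hits B1=F, B3=F, B4=T, B5=F, B6=S, B7=T, B8=E, B11=T
test 5 (g=-3, v=14) fires B1->F, B3->T, B4->T, B6->S, B5->F, B8->S, B7->F, B9->T, B10->F, B11->T; hits B1=F, B3=T, B4=T, B5=F, B6=S, B7=F, B8=S, B9=T, B10=F, B11=T
union over all inputs: B1=F, B3=T, B3=F, B4=T, B5=F, B6=S, B7=T, B7=F, B8=S, B8=E, B9=T, B10=T, B10=F, B11=T (14 outcomes)
no size-1 subset reaches all 14 outcomes (best union: 10/14)
no size-2 subset reaches all 14 outcomes (best union: 13/14)
the canonical winner is {1, 2, 5}: size 3, full 14-outcome coverage, earliest index list among size-3 covers

Answer: 3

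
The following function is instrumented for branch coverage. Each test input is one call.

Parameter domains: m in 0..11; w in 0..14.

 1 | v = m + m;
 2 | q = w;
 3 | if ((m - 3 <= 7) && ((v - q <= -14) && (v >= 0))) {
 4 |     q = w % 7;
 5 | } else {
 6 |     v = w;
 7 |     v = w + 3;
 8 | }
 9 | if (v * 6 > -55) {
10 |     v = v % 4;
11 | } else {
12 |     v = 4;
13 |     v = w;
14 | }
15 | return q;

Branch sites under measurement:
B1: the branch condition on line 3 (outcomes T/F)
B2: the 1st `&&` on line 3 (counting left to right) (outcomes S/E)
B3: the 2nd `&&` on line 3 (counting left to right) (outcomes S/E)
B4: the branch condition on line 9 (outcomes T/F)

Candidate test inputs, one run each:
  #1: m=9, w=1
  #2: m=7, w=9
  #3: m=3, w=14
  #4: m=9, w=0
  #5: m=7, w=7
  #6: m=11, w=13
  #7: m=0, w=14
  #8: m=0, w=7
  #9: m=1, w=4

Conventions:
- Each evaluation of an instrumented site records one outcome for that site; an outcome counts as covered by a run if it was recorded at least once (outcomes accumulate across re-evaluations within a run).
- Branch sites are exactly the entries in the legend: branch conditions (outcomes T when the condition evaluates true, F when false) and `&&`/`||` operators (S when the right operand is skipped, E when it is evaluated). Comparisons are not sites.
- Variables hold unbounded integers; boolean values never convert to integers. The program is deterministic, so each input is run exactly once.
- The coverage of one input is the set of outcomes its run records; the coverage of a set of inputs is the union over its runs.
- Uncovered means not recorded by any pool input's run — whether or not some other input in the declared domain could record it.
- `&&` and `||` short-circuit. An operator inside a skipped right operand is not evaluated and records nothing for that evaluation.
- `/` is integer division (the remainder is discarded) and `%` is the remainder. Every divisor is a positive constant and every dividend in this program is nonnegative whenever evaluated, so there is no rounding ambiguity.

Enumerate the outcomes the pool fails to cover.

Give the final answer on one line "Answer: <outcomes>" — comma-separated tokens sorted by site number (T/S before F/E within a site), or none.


input #1, m=9, w=1: events B2->E, B3->S, B1->F, B4->T; outcomes B1=F, B2=E, B3=S, B4=T
input #2, m=7, w=9: events B2->E, B3->S, B1->F, B4->T; outcomes B1=F, B2=E, B3=S, B4=T
input #3, m=3, w=14: events B2->E, B3->S, B1->F, B4->T; outcomes B1=F, B2=E, B3=S, B4=T
input #4, m=9, w=0: events B2->E, B3->S, B1->F, B4->T; outcomes B1=F, B2=E, B3=S, B4=T
input #5, m=7, w=7: events B2->E, B3->S, B1->F, B4->T; outcomes B1=F, B2=E, B3=S, B4=T
input #6, m=11, w=13: events B2->S, B1->F, B4->T; outcomes B1=F, B2=S, B4=T
input #7, m=0, w=14: events B2->E, B3->E, B1->T, B4->T; outcomes B1=T, B2=E, B3=E, B4=T
input #8, m=0, w=7: events B2->E, B3->S, B1->F, B4->T; outcomes B1=F, B2=E, B3=S, B4=T
input #9, m=1, w=4: events B2->E, B3->S, B1->F, B4->T; outcomes B1=F, B2=E, B3=S, B4=T
union over the pool: B1=T, B1=F, B2=S, B2=E, B3=S, B3=E, B4=T
uncovered (1 of 8): B4=F
Answer: B4=F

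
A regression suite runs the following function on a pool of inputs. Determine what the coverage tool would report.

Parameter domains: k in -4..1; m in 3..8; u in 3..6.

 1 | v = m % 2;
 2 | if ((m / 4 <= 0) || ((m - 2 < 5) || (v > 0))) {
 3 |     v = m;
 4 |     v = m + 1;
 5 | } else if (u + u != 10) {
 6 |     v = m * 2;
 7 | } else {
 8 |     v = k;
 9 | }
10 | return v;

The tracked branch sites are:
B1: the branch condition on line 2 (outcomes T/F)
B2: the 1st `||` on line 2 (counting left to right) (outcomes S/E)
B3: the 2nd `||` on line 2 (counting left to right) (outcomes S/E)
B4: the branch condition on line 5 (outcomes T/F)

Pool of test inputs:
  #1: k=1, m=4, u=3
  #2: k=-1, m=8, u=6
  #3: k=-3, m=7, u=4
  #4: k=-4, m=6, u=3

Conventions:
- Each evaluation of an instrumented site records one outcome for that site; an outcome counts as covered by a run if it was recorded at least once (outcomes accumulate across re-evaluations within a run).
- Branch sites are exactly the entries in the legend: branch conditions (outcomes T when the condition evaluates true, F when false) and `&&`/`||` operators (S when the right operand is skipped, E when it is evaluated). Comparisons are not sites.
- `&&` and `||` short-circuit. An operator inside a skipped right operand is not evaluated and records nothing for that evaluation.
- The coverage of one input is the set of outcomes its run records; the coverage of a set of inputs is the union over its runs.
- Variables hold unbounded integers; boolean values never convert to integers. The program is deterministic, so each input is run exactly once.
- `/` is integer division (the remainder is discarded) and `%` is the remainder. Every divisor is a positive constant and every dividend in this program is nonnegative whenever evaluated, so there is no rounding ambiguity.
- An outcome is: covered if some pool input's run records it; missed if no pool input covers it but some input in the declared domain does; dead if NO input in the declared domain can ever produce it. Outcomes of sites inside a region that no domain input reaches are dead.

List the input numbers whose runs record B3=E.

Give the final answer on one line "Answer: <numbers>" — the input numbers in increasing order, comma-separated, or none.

input #1 (k=1, m=4, u=3): does not produce B3=E
input #2 (k=-1, m=8, u=6): produces B3=E
input #3 (k=-3, m=7, u=4): produces B3=E
input #4 (k=-4, m=6, u=3): does not produce B3=E

Answer: 2, 3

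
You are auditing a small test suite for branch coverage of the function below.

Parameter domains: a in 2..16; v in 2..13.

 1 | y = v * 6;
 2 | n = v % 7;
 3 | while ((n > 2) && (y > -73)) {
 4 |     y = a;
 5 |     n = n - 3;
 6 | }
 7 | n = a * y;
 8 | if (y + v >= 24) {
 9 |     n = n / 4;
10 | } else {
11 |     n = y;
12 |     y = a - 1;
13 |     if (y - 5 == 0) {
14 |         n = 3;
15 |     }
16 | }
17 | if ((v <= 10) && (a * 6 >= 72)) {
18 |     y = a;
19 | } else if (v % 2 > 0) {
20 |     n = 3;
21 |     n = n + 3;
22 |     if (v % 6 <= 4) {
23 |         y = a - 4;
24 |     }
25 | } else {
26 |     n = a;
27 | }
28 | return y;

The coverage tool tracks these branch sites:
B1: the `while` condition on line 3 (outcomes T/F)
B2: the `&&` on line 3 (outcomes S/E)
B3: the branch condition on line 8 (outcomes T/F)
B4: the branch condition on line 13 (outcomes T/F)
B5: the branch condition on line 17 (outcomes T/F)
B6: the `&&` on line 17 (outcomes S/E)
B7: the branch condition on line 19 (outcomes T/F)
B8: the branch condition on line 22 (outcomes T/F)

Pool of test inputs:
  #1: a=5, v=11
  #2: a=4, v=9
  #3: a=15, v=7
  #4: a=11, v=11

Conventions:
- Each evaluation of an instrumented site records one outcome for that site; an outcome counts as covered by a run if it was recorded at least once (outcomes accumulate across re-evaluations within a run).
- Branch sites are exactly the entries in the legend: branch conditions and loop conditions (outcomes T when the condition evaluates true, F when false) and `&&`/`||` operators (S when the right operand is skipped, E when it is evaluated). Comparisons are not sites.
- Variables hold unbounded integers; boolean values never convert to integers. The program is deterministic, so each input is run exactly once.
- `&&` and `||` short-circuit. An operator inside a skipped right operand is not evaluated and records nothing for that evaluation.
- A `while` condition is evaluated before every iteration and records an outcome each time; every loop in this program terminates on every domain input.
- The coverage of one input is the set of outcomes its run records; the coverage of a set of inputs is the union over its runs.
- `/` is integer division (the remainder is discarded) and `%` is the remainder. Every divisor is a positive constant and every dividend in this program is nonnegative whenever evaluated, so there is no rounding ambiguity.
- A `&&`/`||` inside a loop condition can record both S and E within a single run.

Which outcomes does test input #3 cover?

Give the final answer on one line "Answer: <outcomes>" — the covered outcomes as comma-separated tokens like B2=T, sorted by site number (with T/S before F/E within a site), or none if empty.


Event log for input #3 (a=15, v=7):
  B2->S, B1->F, B3->T, B6->E, B5->T
as a set, this run covers: B1=F, B2=S, B3=T, B5=T, B6=E
Answer: B1=F, B2=S, B3=T, B5=T, B6=E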